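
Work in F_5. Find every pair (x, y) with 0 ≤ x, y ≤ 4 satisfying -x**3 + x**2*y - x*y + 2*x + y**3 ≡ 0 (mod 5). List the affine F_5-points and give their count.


Affine F_5-points: {(0, 0), (1, 4)}; count = 2.

For each of the 25 pairs (x, y) ∈ F_5², evaluate f(x, y) mod 5. Record the zeros.
  x = 0: [0↦0, 1↦1, 2↦3, 3↦2, 4↦4]  zeros at y ∈ {0}
  x = 1: [0↦1, 1↦2, 2↦4, 3↦3, 4↦0]  zeros at y ∈ {4}
  x = 2: [0↦1, 1↦4, 2↦3, 3↦4, 4↦3]  zeros at y ∈ ∅
  x = 3: [0↦4, 1↦1, 2↦4, 3↦4, 4↦2]  zeros at y ∈ ∅
  x = 4: [0↦4, 1↦2, 2↦1, 3↦2, 4↦1]  zeros at y ∈ ∅
Collecting zeros: affine points = {(0, 0), (1, 4)}.
Total count |C(F_5)_aff| = 2.


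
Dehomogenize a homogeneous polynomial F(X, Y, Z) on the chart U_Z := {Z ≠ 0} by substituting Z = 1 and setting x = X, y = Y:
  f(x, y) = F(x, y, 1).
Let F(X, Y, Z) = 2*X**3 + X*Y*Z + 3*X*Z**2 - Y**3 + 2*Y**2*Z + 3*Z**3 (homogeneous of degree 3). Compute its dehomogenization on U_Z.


f(x, y) = 2*x**3 + x*y + 3*x - y**3 + 2*y**2 + 3

On U_Z we set Z = 1. Each monomial c·X^i·Y^j·Z^k in F becomes c·x^i·y^j·1^k = c·x^i·y^j.
Substituting Z = 1: F(X, Y, 1) = 2*x**3 + x*y + 3*x - y**3 + 2*y**2 + 3.
Note: deg(f) ≤ deg(F) = 3; strict inequality happens when F is divisible by Z (lost terms).


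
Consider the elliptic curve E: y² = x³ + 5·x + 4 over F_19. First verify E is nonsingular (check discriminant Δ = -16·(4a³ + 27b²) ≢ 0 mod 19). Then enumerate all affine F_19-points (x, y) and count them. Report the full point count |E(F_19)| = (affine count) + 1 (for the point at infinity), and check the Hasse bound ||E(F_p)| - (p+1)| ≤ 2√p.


Affine points = {(0, 2), (0, 17), (8, 9), (8, 10), (10, 3), (10, 16), (12, 5), (12, 14), (13, 9), (13, 10), (14, 5), (14, 14), (16, 0), (17, 9), (17, 10), (18, 6), (18, 13)}; affine count = 17; |E(F_19)| = 18.

Discriminant check: Δ ∝ 4a³ + 27b² = 4·5³ + 27·4² = 4·125 + 27·16 ≡ 1 (mod 19). Nonzero ⇒ E is nonsingular.
For each x ∈ F_19, compute rhs = x³ + 5·x + 4 mod 19, then count y ∈ F_19 with y² ≡ rhs.
  x = 0: rhs = 4, matching y values: 2, 17 (2 points).
  x = 1: rhs = 10, matching y values: none (0 points).
  x = 2: rhs = 3, matching y values: none (0 points).
  x = 3: rhs = 8, matching y values: none (0 points).
  x = 4: rhs = 12, matching y values: none (0 points).
  x = 5: rhs = 2, matching y values: none (0 points).
  x = 6: rhs = 3, matching y values: none (0 points).
  x = 7: rhs = 2, matching y values: none (0 points).
  x = 8: rhs = 5, matching y values: 9, 10 (2 points).
  x = 9: rhs = 18, matching y values: none (0 points).
  x = 10: rhs = 9, matching y values: 3, 16 (2 points).
  x = 11: rhs = 3, matching y values: none (0 points).
  x = 12: rhs = 6, matching y values: 5, 14 (2 points).
  x = 13: rhs = 5, matching y values: 9, 10 (2 points).
  x = 14: rhs = 6, matching y values: 5, 14 (2 points).
  x = 15: rhs = 15, matching y values: none (0 points).
  x = 16: rhs = 0, matching y values: 0 (1 points).
  x = 17: rhs = 5, matching y values: 9, 10 (2 points).
  x = 18: rhs = 17, matching y values: 6, 13 (2 points).
Total affine count: 17.
Full point count |E(F_19)| = 17 + 1 = 18.
Hasse bound: |18 − (19+1)| = |-2| = 2 ≤ 2√19 ≈ 8.7178 ✓.


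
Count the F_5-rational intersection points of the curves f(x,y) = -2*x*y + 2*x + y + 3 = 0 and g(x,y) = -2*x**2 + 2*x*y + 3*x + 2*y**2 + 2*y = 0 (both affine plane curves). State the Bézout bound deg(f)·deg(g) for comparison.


Common zeros: ∅; count = 0; Bézout bound = 4.

deg(f) = 2, deg(g) = 2, so Bézout bound = 4.
Scan x ∈ F_5. For each x, list the y ∈ F_5 with f(x, y) ≡ 0 and those with g(x, y) ≡ 0 (mod 5); the common zeros in that column are the intersection.
  x = 0: f ≡ 0 at y ∈ {2}; g ≡ 0 at y ∈ {0, 4}; common: ∅.
  x = 1: f ≡ 0 at y ∈ {0}; g ≡ 0 at y ∈ ∅; common: ∅.
  x = 2: f ≡ 0 at y ∈ {4}; g ≡ 0 at y ∈ ∅; common: ∅.
  x = 3: f ≡ 0 at y ∈ ∅; g ≡ 0 at y ∈ {2, 4}; common: ∅.
  x = 4: f ≡ 0 at y ∈ {3}; g ≡ 0 at y ∈ {0}; common: ∅.
Collecting: common zeros = ∅, so the count is 0.
Comparison with the Bézout bound: 0 ≤ 4 = deg(f)·deg(g), as expected for curves with no common component (the affine F_5-count falls short of the bound because intersections may lie at infinity, over extension fields, or carry multiplicity).


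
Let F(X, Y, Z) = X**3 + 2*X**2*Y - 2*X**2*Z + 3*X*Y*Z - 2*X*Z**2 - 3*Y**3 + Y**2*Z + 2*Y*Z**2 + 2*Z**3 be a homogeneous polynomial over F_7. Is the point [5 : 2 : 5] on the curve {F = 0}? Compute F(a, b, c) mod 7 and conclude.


F(5,2,5) ≡ 4 (mod 7); P is NOT on the curve.

Evaluate F(5, 2, 5) term-by-term (mod 7).
  X**3 ↦ 1·125·1·1 = 125
  2*X**2*Y ↦ 2·25·2·1 = 100
  -2*X**2*Z ↦ -2·25·1·5 = -250
  3*X*Y*Z ↦ 3·5·2·5 = 150
  -2*X*Z**2 ↦ -2·5·1·25 = -250
  -3*Y**3 ↦ -3·1·8·1 = -24
  Y**2*Z ↦ 1·1·4·5 = 20
  2*Y*Z**2 ↦ 2·1·2·25 = 100
  2*Z**3 ↦ 2·1·1·125 = 250
Sum: F(5, 2, 5) = (125) + (100) + (-250) + (150) + (-250) + (-24) + (20) + (100) + (250) = 221.
Reducing mod 7: 221 ≡ 4 (mod 7).
Since F(a, b, c) ≡ 4 ≠ 0 (mod 7), P does NOT lie on the curve.


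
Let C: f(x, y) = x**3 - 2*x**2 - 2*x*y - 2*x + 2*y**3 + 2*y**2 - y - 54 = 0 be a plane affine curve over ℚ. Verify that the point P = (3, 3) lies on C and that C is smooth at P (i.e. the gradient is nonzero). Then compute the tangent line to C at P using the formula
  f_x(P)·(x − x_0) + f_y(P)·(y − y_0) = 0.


Tangent line at P: 7*x + 59*y - 198 = 0.

Step 1: f(3, 3) = 0, so P lies on C.
Step 2: partial derivatives
  f_x(x, y) = 3*x**2 - 4*x - 2*y - 2, f_y(x, y) = -2*x + 6*y**2 + 4*y - 1.
  f_x(P) = 7, f_y(P) = 59 (gradient nonzero, so P is smooth).
Step 3: tangent line at P: 7·(x − 3) + 59·(y − 3) = 0.
Expanding: 7*x + 59*y - 198 = 0.


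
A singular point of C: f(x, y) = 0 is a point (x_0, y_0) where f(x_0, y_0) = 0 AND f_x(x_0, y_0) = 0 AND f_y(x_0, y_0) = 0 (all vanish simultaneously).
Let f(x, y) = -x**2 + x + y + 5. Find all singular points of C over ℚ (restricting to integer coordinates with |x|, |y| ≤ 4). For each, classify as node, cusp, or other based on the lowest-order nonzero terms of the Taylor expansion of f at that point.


No singular points in the scanned grid; C is smooth there.

Compute partial derivatives:
  f_x = 1 - 2*x.
  f_y = 1.
f_y = 1 is a nonzero constant, so f_y never vanishes: no point (x, y) can satisfy f = f_x = f_y = 0. In particular no (x, y) ∈ {−4, ..., 4}² is singular; the curve is smooth.


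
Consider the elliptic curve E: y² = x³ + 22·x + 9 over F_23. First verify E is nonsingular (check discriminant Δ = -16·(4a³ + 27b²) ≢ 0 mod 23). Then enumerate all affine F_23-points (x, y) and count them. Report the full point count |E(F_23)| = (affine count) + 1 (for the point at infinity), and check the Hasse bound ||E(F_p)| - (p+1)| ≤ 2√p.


Affine points = {(0, 3), (0, 20), (1, 3), (1, 20), (4, 0), (6, 9), (6, 14), (7, 0), (9, 4), (9, 19), (11, 8), (11, 15), (12, 0), (13, 10), (13, 13), (14, 5), (14, 18), (16, 8), (16, 15), (17, 11), (17, 12), (18, 2), (18, 21), (19, 8), (19, 15), (20, 10), (20, 13), (21, 7), (21, 16), (22, 3), (22, 20)}; affine count = 31; |E(F_23)| = 32.

Discriminant check: Δ ∝ 4a³ + 27b² = 4·22³ + 27·9² = 4·10648 + 27·81 ≡ 21 (mod 23). Nonzero ⇒ E is nonsingular.
For each x ∈ F_23, compute rhs = x³ + 22·x + 9 mod 23, then count y ∈ F_23 with y² ≡ rhs.
  x = 0: rhs = 9, matching y values: 3, 20 (2 points).
  x = 1: rhs = 9, matching y values: 3, 20 (2 points).
  x = 2: rhs = 15, matching y values: none (0 points).
  x = 3: rhs = 10, matching y values: none (0 points).
  x = 4: rhs = 0, matching y values: 0 (1 points).
  x = 5: rhs = 14, matching y values: none (0 points).
  x = 6: rhs = 12, matching y values: 9, 14 (2 points).
  x = 7: rhs = 0, matching y values: 0 (1 points).
  x = 8: rhs = 7, matching y values: none (0 points).
  x = 9: rhs = 16, matching y values: 4, 19 (2 points).
  x = 10: rhs = 10, matching y values: none (0 points).
  x = 11: rhs = 18, matching y values: 8, 15 (2 points).
  x = 12: rhs = 0, matching y values: 0 (1 points).
  x = 13: rhs = 8, matching y values: 10, 13 (2 points).
  x = 14: rhs = 2, matching y values: 5, 18 (2 points).
  x = 15: rhs = 11, matching y values: none (0 points).
  x = 16: rhs = 18, matching y values: 8, 15 (2 points).
  x = 17: rhs = 6, matching y values: 11, 12 (2 points).
  x = 18: rhs = 4, matching y values: 2, 21 (2 points).
  x = 19: rhs = 18, matching y values: 8, 15 (2 points).
  x = 20: rhs = 8, matching y values: 10, 13 (2 points).
  x = 21: rhs = 3, matching y values: 7, 16 (2 points).
  x = 22: rhs = 9, matching y values: 3, 20 (2 points).
Total affine count: 31.
Full point count |E(F_23)| = 31 + 1 = 32.
Hasse bound: |32 − (23+1)| = |8| = 8 ≤ 2√23 ≈ 9.5917 ✓.


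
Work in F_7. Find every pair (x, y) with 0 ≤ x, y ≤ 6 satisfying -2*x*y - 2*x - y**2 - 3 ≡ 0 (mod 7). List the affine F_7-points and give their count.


Affine F_7-points: {(0, 2), (0, 5), (2, 0), (2, 3), (3, 4), (6, 1)}; count = 6.

For each of the 49 pairs (x, y) ∈ F_7², evaluate f(x, y) mod 7. Record the zeros.
  x = 0: [0↦4, 1↦3, 2↦0, 3↦2, 4↦2, 5↦0, 6↦3]  zeros at y ∈ {2, 5}
  x = 1: [0↦2, 1↦6, 2↦1, 3↦1, 4↦6, 5↦2, 6↦3]  zeros at y ∈ ∅
  x = 2: [0↦0, 1↦2, 2↦2, 3↦0, 4↦3, 5↦4, 6↦3]  zeros at y ∈ {0, 3}
  x = 3: [0↦5, 1↦5, 2↦3, 3↦6, 4↦0, 5↦6, 6↦3]  zeros at y ∈ {4}
  x = 4: [0↦3, 1↦1, 2↦4, 3↦5, 4↦4, 5↦1, 6↦3]  zeros at y ∈ ∅
  x = 5: [0↦1, 1↦4, 2↦5, 3↦4, 4↦1, 5↦3, 6↦3]  zeros at y ∈ ∅
  x = 6: [0↦6, 1↦0, 2↦6, 3↦3, 4↦5, 5↦5, 6↦3]  zeros at y ∈ {1}
Collecting zeros: affine points = {(0, 2), (0, 5), (2, 0), (2, 3), (3, 4), (6, 1)}.
Total count |C(F_7)_aff| = 6.


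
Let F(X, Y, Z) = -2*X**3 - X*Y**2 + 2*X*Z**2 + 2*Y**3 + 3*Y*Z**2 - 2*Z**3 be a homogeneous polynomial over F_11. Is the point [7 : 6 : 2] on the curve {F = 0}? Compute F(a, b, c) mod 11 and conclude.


F(7,6,2) ≡ 2 (mod 11); P is NOT on the curve.

Evaluate F(7, 6, 2) term-by-term (mod 11).
  -2*X**3 ↦ -2·343·1·1 = -686
  -X*Y**2 ↦ -1·7·36·1 = -252
  2*X*Z**2 ↦ 2·7·1·4 = 56
  2*Y**3 ↦ 2·1·216·1 = 432
  3*Y*Z**2 ↦ 3·1·6·4 = 72
  -2*Z**3 ↦ -2·1·1·8 = -16
Sum: F(7, 6, 2) = (-686) + (-252) + (56) + (432) + (72) + (-16) = -394.
Reducing mod 11: -394 ≡ 2 (mod 11).
Since F(a, b, c) ≡ 2 ≠ 0 (mod 11), P does NOT lie on the curve.


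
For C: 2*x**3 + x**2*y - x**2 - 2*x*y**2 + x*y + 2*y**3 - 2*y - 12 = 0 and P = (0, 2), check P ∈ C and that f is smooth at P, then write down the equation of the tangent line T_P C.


Tangent line at P: -6*x + 22*y - 44 = 0.

Step 1: f(0, 2) = 0, so P lies on C.
Step 2: partial derivatives
  f_x(x, y) = 6*x**2 + 2*x*y - 2*x - 2*y**2 + y, f_y(x, y) = x**2 - 4*x*y + x + 6*y**2 - 2.
  f_x(P) = -6, f_y(P) = 22 (gradient nonzero, so P is smooth).
Step 3: tangent line at P: -6·(x − 0) + 22·(y − 2) = 0.
Expanding: -6*x + 22*y - 44 = 0.


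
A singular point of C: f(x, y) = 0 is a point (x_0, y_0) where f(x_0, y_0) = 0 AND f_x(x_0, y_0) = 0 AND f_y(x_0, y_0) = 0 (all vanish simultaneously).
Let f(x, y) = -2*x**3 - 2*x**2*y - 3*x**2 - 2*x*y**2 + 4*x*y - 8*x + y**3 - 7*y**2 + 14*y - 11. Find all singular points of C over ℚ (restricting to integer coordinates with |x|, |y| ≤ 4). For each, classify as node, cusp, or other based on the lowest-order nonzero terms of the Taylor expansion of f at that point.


Singular points: {(-1, 2)}; classification: node.

Compute partial derivatives:
  f_x = -6*x**2 - 4*x*y - 6*x - 2*y**2 + 4*y - 8.
  f_y = -2*x**2 - 4*x*y + 4*x + 3*y**2 - 14*y + 14.
Scan x_0 ∈ {−4, ..., 4}. For each x_0, f_y(x_0, y) is a polynomial in y; find its integer roots y ∈ {−4, ..., 4}, then test f_x and f at those candidates.
  x = -4: f_y(-4, y) = 3*y**2 + 2*y - 34; no integer root y with |y| ≤ 4.
  x = -3: f_y(-3, y) = 3*y**2 - 2*y - 16; vanishes at y ∈ {-2}. (-3, -2): f_x = -84 ≠ 0.
  x = -2: f_y(-2, y) = 3*y**2 - 6*y - 2; no integer root y with |y| ≤ 4.
  x = -1: f_y(-1, y) = 3*y**2 - 10*y + 8; vanishes at y ∈ {2}. (-1, 2): f_x = 0, f = 0 — SINGULAR.
  x = 0: f_y(0, y) = 3*y**2 - 14*y + 14; no integer root y with |y| ≤ 4.
  x = 1: f_y(1, y) = 3*y**2 - 18*y + 16; no integer root y with |y| ≤ 4.
  x = 2: f_y(2, y) = 3*y**2 - 22*y + 14; no integer root y with |y| ≤ 4.
  x = 3: f_y(3, y) = 3*y**2 - 26*y + 8; no integer root y with |y| ≤ 4.
  x = 4: f_y(4, y) = 3*y**2 - 30*y - 2; no integer root y with |y| ≤ 4.
Only singular point on the grid: (-1, 2).
Classify: substitute x = -1 + u, y = 2 + v and expand: f = -2*u**3 - 2*u**2*v - u**2 - 2*u*v**2 + v**3 + v**2.
No constant or linear terms (consistent with a singular point). Quadratic part: -u**2 + v**2. Cubic part: -2*u**3 - 2*u**2*v - 2*u*v**2 + v**3.
The quadratic part v**2 - u**2 = (v − u)(v + u) splits into two distinct linear factors, so there are two distinct tangent lines y − 2 = ±(x − -1) — this is a node (ordinary double point).
Classification: node.


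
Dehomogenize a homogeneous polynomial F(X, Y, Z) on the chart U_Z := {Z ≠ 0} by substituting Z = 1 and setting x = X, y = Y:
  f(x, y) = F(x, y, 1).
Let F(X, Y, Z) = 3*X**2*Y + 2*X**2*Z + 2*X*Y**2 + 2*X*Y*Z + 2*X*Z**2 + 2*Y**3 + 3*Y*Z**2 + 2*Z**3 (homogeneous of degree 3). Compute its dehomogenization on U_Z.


f(x, y) = 3*x**2*y + 2*x**2 + 2*x*y**2 + 2*x*y + 2*x + 2*y**3 + 3*y + 2

On U_Z we set Z = 1. Each monomial c·X^i·Y^j·Z^k in F becomes c·x^i·y^j·1^k = c·x^i·y^j.
Substituting Z = 1: F(X, Y, 1) = 3*x**2*y + 2*x**2 + 2*x*y**2 + 2*x*y + 2*x + 2*y**3 + 3*y + 2.
Note: deg(f) ≤ deg(F) = 3; strict inequality happens when F is divisible by Z (lost terms).


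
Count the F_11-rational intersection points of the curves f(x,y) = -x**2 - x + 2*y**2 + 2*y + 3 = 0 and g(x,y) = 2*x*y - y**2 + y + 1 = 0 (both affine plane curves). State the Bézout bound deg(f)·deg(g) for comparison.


Common zeros: ∅; count = 0; Bézout bound = 4.

deg(f) = 2, deg(g) = 2, so Bézout bound = 4.
Scan x ∈ F_11. For each x, list the y ∈ F_11 with f(x, y) ≡ 0 and those with g(x, y) ≡ 0 (mod 11); the common zeros in that column are the intersection.
  x = 0: f ≡ 0 at y ∈ ∅; g ≡ 0 at y ∈ {4, 8}; common: ∅.
  x = 1: f ≡ 0 at y ∈ ∅; g ≡ 0 at y ∈ ∅; common: ∅.
  x = 2: f ≡ 0 at y ∈ ∅; g ≡ 0 at y ∈ ∅; common: ∅.
  x = 3: f ≡ 0 at y ∈ ∅; g ≡ 0 at y ∈ {2, 5}; common: ∅.
  x = 4: f ≡ 0 at y ∈ ∅; g ≡ 0 at y ∈ ∅; common: ∅.
  x = 5: f ≡ 0 at y ∈ {5}; g ≡ 0 at y ∈ {1, 10}; common: ∅.
  x = 6: f ≡ 0 at y ∈ ∅; g ≡ 0 at y ∈ ∅; common: ∅.
  x = 7: f ≡ 0 at y ∈ ∅; g ≡ 0 at y ∈ {6, 9}; common: ∅.
  x = 8: f ≡ 0 at y ∈ ∅; g ≡ 0 at y ∈ ∅; common: ∅.
  x = 9: f ≡ 0 at y ∈ ∅; g ≡ 0 at y ∈ ∅; common: ∅.
  x = 10: f ≡ 0 at y ∈ ∅; g ≡ 0 at y ∈ {3, 7}; common: ∅.
Collecting: common zeros = ∅, so the count is 0.
Comparison with the Bézout bound: 0 ≤ 4 = deg(f)·deg(g), as expected for curves with no common component (the affine F_11-count falls short of the bound because intersections may lie at infinity, over extension fields, or carry multiplicity).


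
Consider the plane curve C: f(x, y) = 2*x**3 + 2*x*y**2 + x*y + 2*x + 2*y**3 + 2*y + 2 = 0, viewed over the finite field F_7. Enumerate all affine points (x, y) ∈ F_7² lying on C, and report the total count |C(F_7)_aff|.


Affine F_7-points: {(2, 5), (3, 2), (4, 1), (5, 3), (6, 4), (6, 5), (6, 6)}; count = 7.

For each of the 49 pairs (x, y) ∈ F_7², evaluate f(x, y) mod 7. Record the zeros.
  x = 0: [0↦2, 1↦6, 2↦1, 3↦6, 4↦5, 5↦3, 6↦5]  zeros at y ∈ ∅
  x = 1: [0↦6, 1↦6, 2↦1, 3↦3, 4↦3, 5↦6, 6↦3]  zeros at y ∈ ∅
  x = 2: [0↦1, 1↦4, 2↦6, 3↦5, 4↦6, 5↦0, 6↦6]  zeros at y ∈ {5}
  x = 3: [0↦6, 1↦5, 2↦0, 3↦3, 4↦5, 5↦4, 6↦5]  zeros at y ∈ {2}
  x = 4: [0↦5, 1↦0, 2↦2, 3↦2, 4↦5, 5↦2, 6↦5]  zeros at y ∈ {1}
  x = 5: [0↦3, 1↦1, 2↦3, 3↦0, 4↦4, 5↦6, 6↦4]  zeros at y ∈ {3}
  x = 6: [0↦5, 1↦6, 2↦1, 3↦2, 4↦0, 5↦0, 6↦0]  zeros at y ∈ {4, 5, 6}
Collecting zeros: affine points = {(2, 5), (3, 2), (4, 1), (5, 3), (6, 4), (6, 5), (6, 6)}.
Total count |C(F_7)_aff| = 7.


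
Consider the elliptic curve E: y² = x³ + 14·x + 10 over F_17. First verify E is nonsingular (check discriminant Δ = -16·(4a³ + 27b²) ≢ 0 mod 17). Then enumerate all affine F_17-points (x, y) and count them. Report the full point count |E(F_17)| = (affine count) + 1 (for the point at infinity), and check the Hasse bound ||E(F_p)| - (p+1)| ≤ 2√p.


Affine points = {(1, 5), (1, 12), (5, 1), (5, 16), (6, 2), (6, 15), (7, 3), (7, 14), (9, 7), (9, 10), (11, 4), (11, 13), (12, 6), (12, 11), (13, 3), (13, 14), (14, 3), (14, 14), (15, 5), (15, 12)}; affine count = 20; |E(F_17)| = 21.

Discriminant check: Δ ∝ 4a³ + 27b² = 4·14³ + 27·10² = 4·2744 + 27·100 ≡ 8 (mod 17). Nonzero ⇒ E is nonsingular.
For each x ∈ F_17, compute rhs = x³ + 14·x + 10 mod 17, then count y ∈ F_17 with y² ≡ rhs.
  x = 0: rhs = 10, matching y values: none (0 points).
  x = 1: rhs = 8, matching y values: 5, 12 (2 points).
  x = 2: rhs = 12, matching y values: none (0 points).
  x = 3: rhs = 11, matching y values: none (0 points).
  x = 4: rhs = 11, matching y values: none (0 points).
  x = 5: rhs = 1, matching y values: 1, 16 (2 points).
  x = 6: rhs = 4, matching y values: 2, 15 (2 points).
  x = 7: rhs = 9, matching y values: 3, 14 (2 points).
  x = 8: rhs = 5, matching y values: none (0 points).
  x = 9: rhs = 15, matching y values: 7, 10 (2 points).
  x = 10: rhs = 11, matching y values: none (0 points).
  x = 11: rhs = 16, matching y values: 4, 13 (2 points).
  x = 12: rhs = 2, matching y values: 6, 11 (2 points).
  x = 13: rhs = 9, matching y values: 3, 14 (2 points).
  x = 14: rhs = 9, matching y values: 3, 14 (2 points).
  x = 15: rhs = 8, matching y values: 5, 12 (2 points).
  x = 16: rhs = 12, matching y values: none (0 points).
Total affine count: 20.
Full point count |E(F_17)| = 20 + 1 = 21.
Hasse bound: |21 − (17+1)| = |3| = 3 ≤ 2√17 ≈ 8.2462 ✓.


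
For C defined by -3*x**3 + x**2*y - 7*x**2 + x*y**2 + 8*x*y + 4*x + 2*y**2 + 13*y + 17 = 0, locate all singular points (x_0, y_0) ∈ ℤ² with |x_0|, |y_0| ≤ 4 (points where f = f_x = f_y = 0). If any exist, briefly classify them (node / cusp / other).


Singular points: {(-1, -3)}; classification: node.

Compute partial derivatives:
  f_x = -9*x**2 + 2*x*y - 14*x + y**2 + 8*y + 4.
  f_y = x**2 + 2*x*y + 8*x + 4*y + 13.
Scan x_0 ∈ {−4, ..., 4}. For each x_0, f_y(x_0, y) is a polynomial in y; find its integer roots y ∈ {−4, ..., 4}, then test f_x and f at those candidates.
  x = -4: f_y(-4, y) = -4*y - 3; no integer root y with |y| ≤ 4.
  x = -3: f_y(-3, y) = -2*y - 2; vanishes at y ∈ {-1}. (-3, -1): f_x = -36 ≠ 0.
  x = -2: f_y(-2, y) = 1; no integer root y with |y| ≤ 4.
  x = -1: f_y(-1, y) = 2*y + 6; vanishes at y ∈ {-3}. (-1, -3): f_x = 0, f = 0 — SINGULAR.
  x = 0: f_y(0, y) = 4*y + 13; no integer root y with |y| ≤ 4.
  x = 1: f_y(1, y) = 6*y + 22; no integer root y with |y| ≤ 4.
  x = 2: f_y(2, y) = 8*y + 33; no integer root y with |y| ≤ 4.
  x = 3: f_y(3, y) = 10*y + 46; no integer root y with |y| ≤ 4.
  x = 4: f_y(4, y) = 12*y + 61; no integer root y with |y| ≤ 4.
Only singular point on the grid: (-1, -3).
Classify: substitute x = -1 + u, y = -3 + v and expand: f = -3*u**3 + u**2*v - u**2 + u*v**2 + v**2.
No constant or linear terms (consistent with a singular point). Quadratic part: -u**2 + v**2. Cubic part: -3*u**3 + u**2*v + u*v**2.
The quadratic part v**2 - u**2 = (v − u)(v + u) splits into two distinct linear factors, so there are two distinct tangent lines y − -3 = ±(x − -1) — this is a node (ordinary double point).
Classification: node.


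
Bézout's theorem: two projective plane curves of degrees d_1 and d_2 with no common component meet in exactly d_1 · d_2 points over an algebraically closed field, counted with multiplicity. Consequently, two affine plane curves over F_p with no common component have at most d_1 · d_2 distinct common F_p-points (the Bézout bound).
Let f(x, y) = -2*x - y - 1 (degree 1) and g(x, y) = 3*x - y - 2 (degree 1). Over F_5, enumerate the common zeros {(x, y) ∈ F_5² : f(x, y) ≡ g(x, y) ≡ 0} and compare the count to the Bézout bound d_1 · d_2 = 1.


Common zeros: ∅; count = 0; Bézout bound = 1.

deg(f) = 1, deg(g) = 1, so Bézout bound = 1.
Scan x ∈ F_5. For each x, list the y ∈ F_5 with f(x, y) ≡ 0 and those with g(x, y) ≡ 0 (mod 5); the common zeros in that column are the intersection.
  x = 0: f ≡ 0 at y ∈ {4}; g ≡ 0 at y ∈ {3}; common: ∅.
  x = 1: f ≡ 0 at y ∈ {2}; g ≡ 0 at y ∈ {1}; common: ∅.
  x = 2: f ≡ 0 at y ∈ {0}; g ≡ 0 at y ∈ {4}; common: ∅.
  x = 3: f ≡ 0 at y ∈ {3}; g ≡ 0 at y ∈ {2}; common: ∅.
  x = 4: f ≡ 0 at y ∈ {1}; g ≡ 0 at y ∈ {0}; common: ∅.
Collecting: common zeros = ∅, so the count is 0.
Comparison with the Bézout bound: 0 ≤ 1 = deg(f)·deg(g), as expected for curves with no common component (the affine F_5-count falls short of the bound because intersections may lie at infinity, over extension fields, or carry multiplicity).


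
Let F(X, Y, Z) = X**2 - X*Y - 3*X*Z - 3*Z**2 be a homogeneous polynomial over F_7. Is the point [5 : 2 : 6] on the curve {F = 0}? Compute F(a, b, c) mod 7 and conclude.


F(5,2,6) ≡ 6 (mod 7); P is NOT on the curve.

Evaluate F(5, 2, 6) term-by-term (mod 7).
  X**2 ↦ 1·25·1·1 = 25
  -X*Y ↦ -1·5·2·1 = -10
  -3*X*Z ↦ -3·5·1·6 = -90
  -3*Z**2 ↦ -3·1·1·36 = -108
Sum: F(5, 2, 6) = (25) + (-10) + (-90) + (-108) = -183.
Reducing mod 7: -183 ≡ 6 (mod 7).
Since F(a, b, c) ≡ 6 ≠ 0 (mod 7), P does NOT lie on the curve.


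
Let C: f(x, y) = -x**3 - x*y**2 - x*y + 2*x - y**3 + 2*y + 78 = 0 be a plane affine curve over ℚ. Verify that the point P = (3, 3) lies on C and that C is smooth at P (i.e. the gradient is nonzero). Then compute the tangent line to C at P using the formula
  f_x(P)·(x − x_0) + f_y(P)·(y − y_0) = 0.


Tangent line at P: -37*x - 46*y + 249 = 0.

Step 1: f(3, 3) = 0, so P lies on C.
Step 2: partial derivatives
  f_x(x, y) = -3*x**2 - y**2 - y + 2, f_y(x, y) = -2*x*y - x - 3*y**2 + 2.
  f_x(P) = -37, f_y(P) = -46 (gradient nonzero, so P is smooth).
Step 3: tangent line at P: -37·(x − 3) + -46·(y − 3) = 0.
Expanding: -37*x - 46*y + 249 = 0.


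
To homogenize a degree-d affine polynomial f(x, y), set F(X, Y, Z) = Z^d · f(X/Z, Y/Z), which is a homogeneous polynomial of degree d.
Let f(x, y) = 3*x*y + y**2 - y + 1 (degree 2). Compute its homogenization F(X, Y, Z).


F(X, Y, Z) = 3*X*Y + Y**2 - Y*Z + Z**2

deg(f) = 2.
Substitute x = X/Z, y = Y/Z into f, then multiply by Z^2.
  monomial 3·x^1·y^1 ↦ 3·X^1·Y^1·Z^0.
  monomial 1·x^0·y^2 ↦ 1·X^0·Y^2·Z^0.
  monomial -1·x^0·y^1 ↦ -1·X^0·Y^1·Z^1.
  monomial 1·x^0·y^0 ↦ 1·X^0·Y^0·Z^2.
Collecting: F(X, Y, Z) = 3*X*Y + Y**2 - Y*Z + Z**2.


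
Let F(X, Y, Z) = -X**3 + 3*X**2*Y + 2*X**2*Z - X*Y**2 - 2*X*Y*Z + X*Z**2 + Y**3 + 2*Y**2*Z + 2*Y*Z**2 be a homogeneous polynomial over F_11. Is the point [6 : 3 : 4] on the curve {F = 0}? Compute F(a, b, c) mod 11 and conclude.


F(6,3,4) ≡ 5 (mod 11); P is NOT on the curve.

Evaluate F(6, 3, 4) term-by-term (mod 11).
  -X**3 ↦ -1·216·1·1 = -216
  3*X**2*Y ↦ 3·36·3·1 = 324
  2*X**2*Z ↦ 2·36·1·4 = 288
  -X*Y**2 ↦ -1·6·9·1 = -54
  -2*X*Y*Z ↦ -2·6·3·4 = -144
  X*Z**2 ↦ 1·6·1·16 = 96
  Y**3 ↦ 1·1·27·1 = 27
  2*Y**2*Z ↦ 2·1·9·4 = 72
  2*Y*Z**2 ↦ 2·1·3·16 = 96
Sum: F(6, 3, 4) = (-216) + (324) + (288) + (-54) + (-144) + (96) + (27) + (72) + (96) = 489.
Reducing mod 11: 489 ≡ 5 (mod 11).
Since F(a, b, c) ≡ 5 ≠ 0 (mod 11), P does NOT lie on the curve.


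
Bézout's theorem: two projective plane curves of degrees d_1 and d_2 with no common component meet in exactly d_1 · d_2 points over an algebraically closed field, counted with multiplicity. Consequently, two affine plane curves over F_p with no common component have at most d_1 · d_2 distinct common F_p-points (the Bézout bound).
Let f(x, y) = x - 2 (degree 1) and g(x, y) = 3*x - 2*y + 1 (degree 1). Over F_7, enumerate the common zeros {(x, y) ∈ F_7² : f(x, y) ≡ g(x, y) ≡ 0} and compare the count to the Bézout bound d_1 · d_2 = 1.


Common zeros: {(2, 0)}; count = 1; Bézout bound = 1.

deg(f) = 1, deg(g) = 1, so Bézout bound = 1.
Scan x ∈ F_7. For each x, list the y ∈ F_7 with f(x, y) ≡ 0 and those with g(x, y) ≡ 0 (mod 7); the common zeros in that column are the intersection.
  x = 0: f ≡ 0 at y ∈ ∅; g ≡ 0 at y ∈ {4}; common: ∅.
  x = 1: f ≡ 0 at y ∈ ∅; g ≡ 0 at y ∈ {2}; common: ∅.
  x = 2: f ≡ 0 at y ∈ {0, 1, 2, 3, 4, 5, 6}; g ≡ 0 at y ∈ {0}; common: {0}.
  x = 3: f ≡ 0 at y ∈ ∅; g ≡ 0 at y ∈ {5}; common: ∅.
  x = 4: f ≡ 0 at y ∈ ∅; g ≡ 0 at y ∈ {3}; common: ∅.
  x = 5: f ≡ 0 at y ∈ ∅; g ≡ 0 at y ∈ {1}; common: ∅.
  x = 6: f ≡ 0 at y ∈ ∅; g ≡ 0 at y ∈ {6}; common: ∅.
Collecting: common zeros = {(2, 0)}, so the count is 1.
Comparison with the Bézout bound: 1 ≤ 1 = deg(f)·deg(g), as expected for curves with no common component (the bound is attained).


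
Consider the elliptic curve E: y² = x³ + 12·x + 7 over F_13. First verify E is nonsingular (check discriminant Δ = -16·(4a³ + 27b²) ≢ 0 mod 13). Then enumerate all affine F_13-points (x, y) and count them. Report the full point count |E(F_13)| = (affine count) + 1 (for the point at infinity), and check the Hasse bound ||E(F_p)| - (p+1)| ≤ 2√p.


Affine points = {(2, 0), (5, 6), (5, 7), (6, 3), (6, 10), (8, 2), (8, 11), (9, 5), (9, 8), (10, 3), (10, 10), (11, 1), (11, 12)}; affine count = 13; |E(F_13)| = 14.

Discriminant check: Δ ∝ 4a³ + 27b² = 4·12³ + 27·7² = 4·1728 + 27·49 ≡ 6 (mod 13). Nonzero ⇒ E is nonsingular.
For each x ∈ F_13, compute rhs = x³ + 12·x + 7 mod 13, then count y ∈ F_13 with y² ≡ rhs.
  x = 0: rhs = 7, matching y values: none (0 points).
  x = 1: rhs = 7, matching y values: none (0 points).
  x = 2: rhs = 0, matching y values: 0 (1 points).
  x = 3: rhs = 5, matching y values: none (0 points).
  x = 4: rhs = 2, matching y values: none (0 points).
  x = 5: rhs = 10, matching y values: 6, 7 (2 points).
  x = 6: rhs = 9, matching y values: 3, 10 (2 points).
  x = 7: rhs = 5, matching y values: none (0 points).
  x = 8: rhs = 4, matching y values: 2, 11 (2 points).
  x = 9: rhs = 12, matching y values: 5, 8 (2 points).
  x = 10: rhs = 9, matching y values: 3, 10 (2 points).
  x = 11: rhs = 1, matching y values: 1, 12 (2 points).
  x = 12: rhs = 7, matching y values: none (0 points).
Total affine count: 13.
Full point count |E(F_13)| = 13 + 1 = 14.
Hasse bound: |14 − (13+1)| = |0| = 0 ≤ 2√13 ≈ 7.2111 ✓.


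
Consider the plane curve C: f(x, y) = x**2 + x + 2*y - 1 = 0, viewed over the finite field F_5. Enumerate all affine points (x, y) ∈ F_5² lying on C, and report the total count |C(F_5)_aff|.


Affine F_5-points: {(0, 3), (1, 2), (2, 0), (3, 2), (4, 3)}; count = 5.

For each of the 25 pairs (x, y) ∈ F_5², evaluate f(x, y) mod 5. Record the zeros.
  x = 0: [0↦4, 1↦1, 2↦3, 3↦0, 4↦2]  zeros at y ∈ {3}
  x = 1: [0↦1, 1↦3, 2↦0, 3↦2, 4↦4]  zeros at y ∈ {2}
  x = 2: [0↦0, 1↦2, 2↦4, 3↦1, 4↦3]  zeros at y ∈ {0}
  x = 3: [0↦1, 1↦3, 2↦0, 3↦2, 4↦4]  zeros at y ∈ {2}
  x = 4: [0↦4, 1↦1, 2↦3, 3↦0, 4↦2]  zeros at y ∈ {3}
Collecting zeros: affine points = {(0, 3), (1, 2), (2, 0), (3, 2), (4, 3)}.
Total count |C(F_5)_aff| = 5.


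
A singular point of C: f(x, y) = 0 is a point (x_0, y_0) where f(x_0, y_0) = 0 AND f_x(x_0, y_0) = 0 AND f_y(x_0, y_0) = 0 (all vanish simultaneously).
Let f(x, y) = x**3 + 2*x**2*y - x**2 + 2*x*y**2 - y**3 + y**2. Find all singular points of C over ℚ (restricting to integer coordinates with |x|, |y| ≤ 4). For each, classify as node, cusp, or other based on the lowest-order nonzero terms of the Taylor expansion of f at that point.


Singular points: {(0, 0)}; classification: node.

Compute partial derivatives:
  f_x = 3*x**2 + 4*x*y - 2*x + 2*y**2.
  f_y = 2*x**2 + 4*x*y - 3*y**2 + 2*y.
Scan x_0 ∈ {−4, ..., 4}. For each x_0, f_y(x_0, y) is a polynomial in y; find its integer roots y ∈ {−4, ..., 4}, then test f_x and f at those candidates.
  x = -4: f_y(-4, y) = -3*y**2 - 14*y + 32; no integer root y with |y| ≤ 4.
  x = -3: f_y(-3, y) = -3*y**2 - 10*y + 18; no integer root y with |y| ≤ 4.
  x = -2: f_y(-2, y) = -3*y**2 - 6*y + 8; no integer root y with |y| ≤ 4.
  x = -1: f_y(-1, y) = -3*y**2 - 2*y + 2; no integer root y with |y| ≤ 4.
  x = 0: f_y(0, y) = -3*y**2 + 2*y; vanishes at y ∈ {0}. (0, 0): f_x = 0, f = 0 — SINGULAR.
  x = 1: f_y(1, y) = -3*y**2 + 6*y + 2; no integer root y with |y| ≤ 4.
  x = 2: f_y(2, y) = -3*y**2 + 10*y + 8; vanishes at y ∈ {4}. (2, 4): f_x = 72 ≠ 0.
  x = 3: f_y(3, y) = -3*y**2 + 14*y + 18; no integer root y with |y| ≤ 4.
  x = 4: f_y(4, y) = -3*y**2 + 18*y + 32; no integer root y with |y| ≤ 4.
Only singular point on the grid: (0, 0).
Classify: substitute x = 0 + u, y = 0 + v and expand: f = u**3 + 2*u**2*v - u**2 + 2*u*v**2 - v**3 + v**2.
No constant or linear terms (consistent with a singular point). Quadratic part: -u**2 + v**2. Cubic part: u**3 + 2*u**2*v + 2*u*v**2 - v**3.
The quadratic part v**2 - u**2 = (v − u)(v + u) splits into two distinct linear factors, so there are two distinct tangent lines y − 0 = ±(x − 0) — this is a node (ordinary double point).
Classification: node.


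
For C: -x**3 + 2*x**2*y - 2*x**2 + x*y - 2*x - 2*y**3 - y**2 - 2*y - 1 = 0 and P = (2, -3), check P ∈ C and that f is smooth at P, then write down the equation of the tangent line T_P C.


Tangent line at P: -49*x - 40*y - 22 = 0.

Step 1: f(2, -3) = 0, so P lies on C.
Step 2: partial derivatives
  f_x(x, y) = -3*x**2 + 4*x*y - 4*x + y - 2, f_y(x, y) = 2*x**2 + x - 6*y**2 - 2*y - 2.
  f_x(P) = -49, f_y(P) = -40 (gradient nonzero, so P is smooth).
Step 3: tangent line at P: -49·(x − 2) + -40·(y − -3) = 0.
Expanding: -49*x - 40*y - 22 = 0.


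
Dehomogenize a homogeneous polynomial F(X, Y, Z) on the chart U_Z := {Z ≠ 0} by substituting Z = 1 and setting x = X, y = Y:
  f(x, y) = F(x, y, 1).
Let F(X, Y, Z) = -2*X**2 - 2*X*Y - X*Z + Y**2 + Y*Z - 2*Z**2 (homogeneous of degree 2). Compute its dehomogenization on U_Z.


f(x, y) = -2*x**2 - 2*x*y - x + y**2 + y - 2

On U_Z we set Z = 1. Each monomial c·X^i·Y^j·Z^k in F becomes c·x^i·y^j·1^k = c·x^i·y^j.
Substituting Z = 1: F(X, Y, 1) = -2*x**2 - 2*x*y - x + y**2 + y - 2.
Note: deg(f) ≤ deg(F) = 2; strict inequality happens when F is divisible by Z (lost terms).


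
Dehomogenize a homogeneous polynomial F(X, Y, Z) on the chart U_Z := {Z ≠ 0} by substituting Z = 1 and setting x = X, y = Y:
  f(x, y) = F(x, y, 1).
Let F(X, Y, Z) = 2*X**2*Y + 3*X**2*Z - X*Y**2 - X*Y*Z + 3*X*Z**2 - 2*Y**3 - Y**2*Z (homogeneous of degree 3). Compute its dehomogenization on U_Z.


f(x, y) = 2*x**2*y + 3*x**2 - x*y**2 - x*y + 3*x - 2*y**3 - y**2

On U_Z we set Z = 1. Each monomial c·X^i·Y^j·Z^k in F becomes c·x^i·y^j·1^k = c·x^i·y^j.
Substituting Z = 1: F(X, Y, 1) = 2*x**2*y + 3*x**2 - x*y**2 - x*y + 3*x - 2*y**3 - y**2.
Note: deg(f) ≤ deg(F) = 3; strict inequality happens when F is divisible by Z (lost terms).


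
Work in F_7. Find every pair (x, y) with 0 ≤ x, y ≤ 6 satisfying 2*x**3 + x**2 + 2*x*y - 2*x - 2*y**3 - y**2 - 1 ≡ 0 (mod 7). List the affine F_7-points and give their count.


Affine F_7-points: {(0, 2), (0, 6), (1, 0), (3, 0), (3, 5), (4, 1), (5, 3), (6, 0)}; count = 8.

For each of the 49 pairs (x, y) ∈ F_7², evaluate f(x, y) mod 7. Record the zeros.
  x = 0: [0↦6, 1↦3, 2↦0, 3↦6, 4↦2, 5↦4, 6↦0]  zeros at y ∈ {2, 6}
  x = 1: [0↦0, 1↦6, 2↦5, 3↦6, 4↦4, 5↦1, 6↦6]  zeros at y ∈ {0}
  x = 2: [0↦1, 1↦2, 2↦3, 3↦6, 4↦6, 5↦5, 6↦5]  zeros at y ∈ ∅
  x = 3: [0↦0, 1↦3, 2↦6, 3↦4, 4↦6, 5↦0, 6↦2]  zeros at y ∈ {0, 5}
  x = 4: [0↦2, 1↦0, 2↦5, 3↦5, 4↦2, 5↦5, 6↦2]  zeros at y ∈ {1}
  x = 5: [0↦5, 1↦5, 2↦5, 3↦0, 4↦6, 5↦4, 6↦3]  zeros at y ∈ {3}
  x = 6: [0↦0, 1↦2, 2↦4, 3↦1, 4↦2, 5↦2, 6↦3]  zeros at y ∈ {0}
Collecting zeros: affine points = {(0, 2), (0, 6), (1, 0), (3, 0), (3, 5), (4, 1), (5, 3), (6, 0)}.
Total count |C(F_7)_aff| = 8.


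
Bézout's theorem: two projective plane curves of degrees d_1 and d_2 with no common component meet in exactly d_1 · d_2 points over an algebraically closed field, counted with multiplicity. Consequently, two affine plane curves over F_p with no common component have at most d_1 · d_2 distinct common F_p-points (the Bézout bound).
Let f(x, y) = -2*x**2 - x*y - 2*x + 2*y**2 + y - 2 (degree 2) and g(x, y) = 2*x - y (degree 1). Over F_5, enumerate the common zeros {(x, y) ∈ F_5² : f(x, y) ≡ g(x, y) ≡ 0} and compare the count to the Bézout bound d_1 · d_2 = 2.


Common zeros: ∅; count = 0; Bézout bound = 2.

deg(f) = 2, deg(g) = 1, so Bézout bound = 2.
Scan x ∈ F_5. For each x, list the y ∈ F_5 with f(x, y) ≡ 0 and those with g(x, y) ≡ 0 (mod 5); the common zeros in that column are the intersection.
  x = 0: f ≡ 0 at y ∈ ∅; g ≡ 0 at y ∈ {0}; common: ∅.
  x = 1: f ≡ 0 at y ∈ ∅; g ≡ 0 at y ∈ {2}; common: ∅.
  x = 2: f ≡ 0 at y ∈ ∅; g ≡ 0 at y ∈ {4}; common: ∅.
  x = 3: f ≡ 0 at y ∈ ∅; g ≡ 0 at y ∈ {1}; common: ∅.
  x = 4: f ≡ 0 at y ∈ {2}; g ≡ 0 at y ∈ {3}; common: ∅.
Collecting: common zeros = ∅, so the count is 0.
Comparison with the Bézout bound: 0 ≤ 2 = deg(f)·deg(g), as expected for curves with no common component (the affine F_5-count falls short of the bound because intersections may lie at infinity, over extension fields, or carry multiplicity).


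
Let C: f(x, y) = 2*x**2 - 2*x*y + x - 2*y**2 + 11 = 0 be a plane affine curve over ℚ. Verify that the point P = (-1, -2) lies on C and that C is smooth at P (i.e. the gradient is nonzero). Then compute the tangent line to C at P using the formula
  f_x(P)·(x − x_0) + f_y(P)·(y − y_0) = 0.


Tangent line at P: x + 10*y + 21 = 0.

Step 1: f(-1, -2) = 0, so P lies on C.
Step 2: partial derivatives
  f_x(x, y) = 4*x - 2*y + 1, f_y(x, y) = -2*x - 4*y.
  f_x(P) = 1, f_y(P) = 10 (gradient nonzero, so P is smooth).
Step 3: tangent line at P: 1·(x − -1) + 10·(y − -2) = 0.
Expanding: x + 10*y + 21 = 0.


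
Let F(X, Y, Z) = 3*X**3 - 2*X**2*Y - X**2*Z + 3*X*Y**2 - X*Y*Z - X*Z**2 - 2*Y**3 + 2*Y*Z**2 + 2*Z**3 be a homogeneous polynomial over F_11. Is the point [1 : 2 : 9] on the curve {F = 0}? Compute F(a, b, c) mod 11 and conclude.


F(1,2,9) ≡ 8 (mod 11); P is NOT on the curve.

Evaluate F(1, 2, 9) term-by-term (mod 11).
  3*X**3 ↦ 3·1·1·1 = 3
  -2*X**2*Y ↦ -2·1·2·1 = -4
  -X**2*Z ↦ -1·1·1·9 = -9
  3*X*Y**2 ↦ 3·1·4·1 = 12
  -X*Y*Z ↦ -1·1·2·9 = -18
  -X*Z**2 ↦ -1·1·1·81 = -81
  -2*Y**3 ↦ -2·1·8·1 = -16
  2*Y*Z**2 ↦ 2·1·2·81 = 324
  2*Z**3 ↦ 2·1·1·729 = 1458
Sum: F(1, 2, 9) = (3) + (-4) + (-9) + (12) + (-18) + (-81) + (-16) + (324) + (1458) = 1669.
Reducing mod 11: 1669 ≡ 8 (mod 11).
Since F(a, b, c) ≡ 8 ≠ 0 (mod 11), P does NOT lie on the curve.


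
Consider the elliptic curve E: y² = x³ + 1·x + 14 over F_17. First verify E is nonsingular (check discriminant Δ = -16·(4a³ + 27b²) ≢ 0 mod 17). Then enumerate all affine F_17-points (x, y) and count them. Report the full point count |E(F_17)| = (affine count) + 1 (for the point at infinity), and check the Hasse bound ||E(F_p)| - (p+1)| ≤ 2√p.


Affine points = {(1, 4), (1, 13), (5, 5), (5, 12), (6, 7), (6, 10), (9, 2), (9, 15), (10, 2), (10, 15), (11, 8), (11, 9), (14, 1), (14, 16), (15, 2), (15, 15)}; affine count = 16; |E(F_17)| = 17.

Discriminant check: Δ ∝ 4a³ + 27b² = 4·1³ + 27·14² = 4·1 + 27·196 ≡ 9 (mod 17). Nonzero ⇒ E is nonsingular.
For each x ∈ F_17, compute rhs = x³ + 1·x + 14 mod 17, then count y ∈ F_17 with y² ≡ rhs.
  x = 0: rhs = 14, matching y values: none (0 points).
  x = 1: rhs = 16, matching y values: 4, 13 (2 points).
  x = 2: rhs = 7, matching y values: none (0 points).
  x = 3: rhs = 10, matching y values: none (0 points).
  x = 4: rhs = 14, matching y values: none (0 points).
  x = 5: rhs = 8, matching y values: 5, 12 (2 points).
  x = 6: rhs = 15, matching y values: 7, 10 (2 points).
  x = 7: rhs = 7, matching y values: none (0 points).
  x = 8: rhs = 7, matching y values: none (0 points).
  x = 9: rhs = 4, matching y values: 2, 15 (2 points).
  x = 10: rhs = 4, matching y values: 2, 15 (2 points).
  x = 11: rhs = 13, matching y values: 8, 9 (2 points).
  x = 12: rhs = 3, matching y values: none (0 points).
  x = 13: rhs = 14, matching y values: none (0 points).
  x = 14: rhs = 1, matching y values: 1, 16 (2 points).
  x = 15: rhs = 4, matching y values: 2, 15 (2 points).
  x = 16: rhs = 12, matching y values: none (0 points).
Total affine count: 16.
Full point count |E(F_17)| = 16 + 1 = 17.
Hasse bound: |17 − (17+1)| = |-1| = 1 ≤ 2√17 ≈ 8.2462 ✓.


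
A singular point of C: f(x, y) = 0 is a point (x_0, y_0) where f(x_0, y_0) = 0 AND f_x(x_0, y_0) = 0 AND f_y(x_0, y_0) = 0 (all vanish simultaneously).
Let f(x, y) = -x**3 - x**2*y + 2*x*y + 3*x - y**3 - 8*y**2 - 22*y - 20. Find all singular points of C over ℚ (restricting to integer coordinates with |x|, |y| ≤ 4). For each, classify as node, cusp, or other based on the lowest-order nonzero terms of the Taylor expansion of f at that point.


Singular points: {(1, -3)}; classification: cusp.

Compute partial derivatives:
  f_x = -3*x**2 - 2*x*y + 2*y + 3.
  f_y = -x**2 + 2*x - 3*y**2 - 16*y - 22.
Scan x_0 ∈ {−4, ..., 4}. For each x_0, f_y(x_0, y) is a polynomial in y; find its integer roots y ∈ {−4, ..., 4}, then test f_x and f at those candidates.
  x = -4: f_y(-4, y) = -3*y**2 - 16*y - 46; no integer root y with |y| ≤ 4.
  x = -3: f_y(-3, y) = -3*y**2 - 16*y - 37; no integer root y with |y| ≤ 4.
  x = -2: f_y(-2, y) = -3*y**2 - 16*y - 30; no integer root y with |y| ≤ 4.
  x = -1: f_y(-1, y) = -3*y**2 - 16*y - 25; no integer root y with |y| ≤ 4.
  x = 0: f_y(0, y) = -3*y**2 - 16*y - 22; no integer root y with |y| ≤ 4.
  x = 1: f_y(1, y) = -3*y**2 - 16*y - 21; vanishes at y ∈ {-3}. (1, -3): f_x = 0, f = 0 — SINGULAR.
  x = 2: f_y(2, y) = -3*y**2 - 16*y - 22; no integer root y with |y| ≤ 4.
  x = 3: f_y(3, y) = -3*y**2 - 16*y - 25; no integer root y with |y| ≤ 4.
  x = 4: f_y(4, y) = -3*y**2 - 16*y - 30; no integer root y with |y| ≤ 4.
Only singular point on the grid: (1, -3).
Classify: substitute x = 1 + u, y = -3 + v and expand: f = -u**3 - u**2*v - v**3 + v**2.
No constant or linear terms (consistent with a singular point). Quadratic part: v**2. Cubic part: -u**3 - u**2*v - v**3.
The quadratic part v**2 is a perfect square, so there is a single (double) tangent line v = 0, i.e. y = -3. Restricting the cubic part to that line (v = 0) leaves -u**3 ≠ 0, so f is not divisible by v and the branch is v² ≈ u**3 to lowest order — this is a cusp.
Classification: cusp.


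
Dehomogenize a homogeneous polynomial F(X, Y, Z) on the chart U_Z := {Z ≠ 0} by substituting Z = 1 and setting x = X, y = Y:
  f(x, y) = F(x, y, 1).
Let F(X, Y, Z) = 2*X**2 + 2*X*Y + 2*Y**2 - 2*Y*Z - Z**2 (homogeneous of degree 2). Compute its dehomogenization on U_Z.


f(x, y) = 2*x**2 + 2*x*y + 2*y**2 - 2*y - 1

On U_Z we set Z = 1. Each monomial c·X^i·Y^j·Z^k in F becomes c·x^i·y^j·1^k = c·x^i·y^j.
Substituting Z = 1: F(X, Y, 1) = 2*x**2 + 2*x*y + 2*y**2 - 2*y - 1.
Note: deg(f) ≤ deg(F) = 2; strict inequality happens when F is divisible by Z (lost terms).


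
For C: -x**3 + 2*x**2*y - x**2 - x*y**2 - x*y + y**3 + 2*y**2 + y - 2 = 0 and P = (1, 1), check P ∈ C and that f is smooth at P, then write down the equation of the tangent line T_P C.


Tangent line at P: -3*x + 7*y - 4 = 0.

Step 1: f(1, 1) = 0, so P lies on C.
Step 2: partial derivatives
  f_x(x, y) = -3*x**2 + 4*x*y - 2*x - y**2 - y, f_y(x, y) = 2*x**2 - 2*x*y - x + 3*y**2 + 4*y + 1.
  f_x(P) = -3, f_y(P) = 7 (gradient nonzero, so P is smooth).
Step 3: tangent line at P: -3·(x − 1) + 7·(y − 1) = 0.
Expanding: -3*x + 7*y - 4 = 0.
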